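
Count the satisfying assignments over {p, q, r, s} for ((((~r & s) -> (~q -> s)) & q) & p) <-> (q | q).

12

Initial set: {(((((~r & s) -> (~q -> s)) & q) & p) <-> (q | q))}.
(((((~r & s) -> (~q -> s)) & q) & p) <-> (q | q)): β-rule — branch into ((((~r & s) -> (~q -> s)) & q) & p), (q | q)  //  ~((((~r & s) -> (~q -> s)) & q) & p), ~(q | q).
  branch 1 (add ((((~r & s) -> (~q -> s)) & q) & p), (q | q)):
    ((((~r & s) -> (~q -> s)) & q) & p): α-rule — add (((~r & s) -> (~q -> s)) & q), p.
    (((~r & s) -> (~q -> s)) & q): α-rule — add ((~r & s) -> (~q -> s)), q.
    (q | q): β-rule — branch into q  //  q.
      branch 1.1 (add q):
        ((~r & s) -> (~q -> s)): β-rule — branch into ~(~r & s)  //  (~q -> s).
          branch 1.1.1 (add ~(~r & s)):
            ~(~r & s): β-rule — branch into ~~r  //  ~s.
              branch 1.1.1.1 (add ~~r):
                ○ open, literals {p=true, q=true, r=true}.
              branch 1.1.1.2 (add ~s):
                ○ open, literals {p=true, q=true, s=false}.
          branch 1.1.2 (add (~q -> s)):
            (~q -> s): β-rule — branch into ~~q  //  s.
              branch 1.1.2.1 (add ~~q):
                ○ open, literals {p=true, q=true}.
              branch 1.1.2.2 (add s):
                ○ open, literals {p=true, q=true, s=true}.
      branch 1.2 (add q):
        ((~r & s) -> (~q -> s)): β-rule — branch into ~(~r & s)  //  (~q -> s).
          branch 1.2.1 (add ~(~r & s)):
            ~(~r & s): β-rule — branch into ~~r  //  ~s.
              branch 1.2.1.1 (add ~~r):
                ○ open, literals {p=true, q=true, r=true}.
              branch 1.2.1.2 (add ~s):
                ○ open, literals {p=true, q=true, s=false}.
          branch 1.2.2 (add (~q -> s)):
            (~q -> s): β-rule — branch into ~~q  //  s.
              branch 1.2.2.1 (add ~~q):
                ○ open, literals {p=true, q=true}.
              branch 1.2.2.2 (add s):
                ○ open, literals {p=true, q=true, s=true}.
  branch 2 (add ~((((~r & s) -> (~q -> s)) & q) & p), ~(q | q)):
    ~(q | q): α-rule — add ~q, ~q.
    ~((((~r & s) -> (~q -> s)) & q) & p): β-rule — branch into ~(((~r & s) -> (~q -> s)) & q)  //  ~p.
      branch 2.1 (add ~(((~r & s) -> (~q -> s)) & q)):
        ~(((~r & s) -> (~q -> s)) & q): β-rule — branch into ~((~r & s) -> (~q -> s))  //  ~q.
          branch 2.1.1 (add ~((~r & s) -> (~q -> s))):
            ~((~r & s) -> (~q -> s)): α-rule — add (~r & s), ~(~q -> s).
            (~r & s): α-rule — add ~r, s.
            ~(~q -> s): α-rule — add ~q, ~s.
            × closes — contains both s and ~s.
          branch 2.1.2 (add ~q):
            ○ open, literals {q=false}.
      branch 2.2 (add ~p):
        ○ open, literals {p=false, q=false}.
1 branch closed, 10 open.
Each open branch fixes some atoms; the unmentioned ones are free. Counting distinct full assignments: branch {p=true, q=true, r=true} (s) contributes 2 new; branch {p=true, q=true, s=false} (r) contributes 1 new; branch {p=true, q=true} (r, s) contributes 1 new; branch {p=true, q=true, s=true} (r) contributes 0 new; branch {p=true, q=true, r=true} (s) contributes 0 new; branch {p=true, q=true, s=false} (r) contributes 0 new; branch {p=true, q=true} (r, s) contributes 0 new; branch {p=true, q=true, s=true} (r) contributes 0 new; branch {q=false} (p, r, s) contributes 8 new; branch {p=false, q=false} (r, s) contributes 0 new. Total: 12.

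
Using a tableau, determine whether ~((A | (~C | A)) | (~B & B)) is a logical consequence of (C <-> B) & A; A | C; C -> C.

No

Initial set: {((C <-> B) & A); (A | C); (C -> C); ~~((A | (~C | A)) | (~B & B))}.
((C <-> B) & A): α-rule — add (C <-> B), A.
(A | C): β-rule — branch into A  //  C.
  branch 1 (add A):
    (C -> C): β-rule — branch into ~C  //  C.
      branch 1.1 (add ~C):
        ~~((A | (~C | A)) | (~B & B)): β-rule — branch into (A | (~C | A))  //  (~B & B).
          branch 1.1.1 (add (A | (~C | A))):
            (C <-> B): β-rule — branch into C, B  //  ~C, ~B.
              branch 1.1.1.1 (add C, B):
                × closes — contains both C and ~C.
              branch 1.1.1.2 (add ~C, ~B):
                (A | (~C | A)): β-rule — branch into A  //  (~C | A).
                  branch 1.1.1.2.1 (add A):
                    ○ open, literals {A=T, B=F, C=F}.
                  branch 1.1.1.2.2 (add (~C | A)):
                    (~C | A): β-rule — branch into ~C  //  A.
                      branch 1.1.1.2.2.1 (add ~C):
                        ○ open, literals {A=T, B=F, C=F}.
                      branch 1.1.1.2.2.2 (add A):
                        ○ open, literals {A=T, B=F, C=F}.
          branch 1.1.2 (add (~B & B)):
            (~B & B): α-rule — add ~B, B.
            × closes — contains both B and ~B.
      branch 1.2 (add C):
        ~~((A | (~C | A)) | (~B & B)): β-rule — branch into (A | (~C | A))  //  (~B & B).
          branch 1.2.1 (add (A | (~C | A))):
            (C <-> B): β-rule — branch into C, B  //  ~C, ~B.
              branch 1.2.1.1 (add C, B):
                (A | (~C | A)): β-rule — branch into A  //  (~C | A).
                  branch 1.2.1.1.1 (add A):
                    ○ open, literals {A=T, B=T, C=T}.
                  branch 1.2.1.1.2 (add (~C | A)):
                    (~C | A): β-rule — branch into ~C  //  A.
                      branch 1.2.1.1.2.1 (add ~C):
                        × closes — contains both C and ~C.
                      branch 1.2.1.1.2.2 (add A):
                        ○ open, literals {A=T, B=T, C=T}.
              branch 1.2.1.2 (add ~C, ~B):
                × closes — contains both C and ~C.
          branch 1.2.2 (add (~B & B)):
            (~B & B): α-rule — add ~B, B.
            × closes — contains both B and ~B.
  branch 2 (add C):
    (C -> C): β-rule — branch into ~C  //  C.
      branch 2.1 (add ~C):
        × closes — contains both C and ~C.
      branch 2.2 (add C):
        ~~((A | (~C | A)) | (~B & B)): β-rule — branch into (A | (~C | A))  //  (~B & B).
          branch 2.2.1 (add (A | (~C | A))):
            (C <-> B): β-rule — branch into C, B  //  ~C, ~B.
              branch 2.2.1.1 (add C, B):
                (A | (~C | A)): β-rule — branch into A  //  (~C | A).
                  branch 2.2.1.1.1 (add A):
                    ○ open, literals {A=T, B=T, C=T}.
                  branch 2.2.1.1.2 (add (~C | A)):
                    (~C | A): β-rule — branch into ~C  //  A.
                      branch 2.2.1.1.2.1 (add ~C):
                        × closes — contains both C and ~C.
                      branch 2.2.1.1.2.2 (add A):
                        ○ open, literals {A=T, B=T, C=T}.
              branch 2.2.1.2 (add ~C, ~B):
                × closes — contains both C and ~C.
          branch 2.2.2 (add (~B & B)):
            (~B & B): α-rule — add ~B, B.
            × closes — contains both B and ~B.
9 branches closed, 7 open.
An open branch gives a countermodel: A=T, B=F, C=F (unmentioned atoms arbitrary); the premises hold there but the conclusion fails.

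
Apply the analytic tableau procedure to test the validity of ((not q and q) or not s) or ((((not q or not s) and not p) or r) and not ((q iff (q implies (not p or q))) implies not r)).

Not valid

Assume the negation and expand:
Initial set: {not (((not q and q) or not s) or ((((not q or not s) and not p) or r) and not ((q iff (q implies (not p or q))) implies not r)))}.
not (((not q and q) or not s) or ((((not q or not s) and not p) or r) and not ((q iff (q implies (not p or q))) implies not r))): α-rule — add not ((not q and q) or not s), not ((((not q or not s) and not p) or r) and not ((q iff (q implies (not p or q))) implies not r)).
not ((not q and q) or not s): α-rule — add not (not q and q), not not s.
not ((((not q or not s) and not p) or r) and not ((q iff (q implies (not p or q))) implies not r)): β-rule — branch into not (((not q or not s) and not p) or r)  //  not not ((q iff (q implies (not p or q))) implies not r).
  branch 1 (add not (((not q or not s) and not p) or r)):
    not (((not q or not s) and not p) or r): α-rule — add not ((not q or not s) and not p), not r.
    not (not q and q): β-rule — branch into not not q  //  not q.
      branch 1.1 (add not not q):
        not ((not q or not s) and not p): β-rule — branch into not (not q or not s)  //  not not p.
          branch 1.1.1 (add not (not q or not s)):
            not (not q or not s): α-rule — add not not q, not not s.
            ○ open, literals {q=T, r=F, s=T}.
          branch 1.1.2 (add not not p):
            ○ open, literals {p=T, q=T, r=F, s=T}.
      branch 1.2 (add not q):
        not ((not q or not s) and not p): β-rule — branch into not (not q or not s)  //  not not p.
          branch 1.2.1 (add not (not q or not s)):
            not (not q or not s): α-rule — add not not q, not not s.
            × closes — contains both q and not q.
          branch 1.2.2 (add not not p):
            ○ open, literals {p=T, q=F, r=F, s=T}.
  branch 2 (add not not ((q iff (q implies (not p or q))) implies not r)):
    not (not q and q): β-rule — branch into not not q  //  not q.
      branch 2.1 (add not not q):
        not not ((q iff (q implies (not p or q))) implies not r): β-rule — branch into not (q iff (q implies (not p or q)))  //  not r.
          branch 2.1.1 (add not (q iff (q implies (not p or q)))):
            not (q iff (q implies (not p or q))): β-rule — branch into q, not (q implies (not p or q))  //  not q, (q implies (not p or q)).
              branch 2.1.1.1 (add q, not (q implies (not p or q))):
                not (q implies (not p or q)): α-rule — add q, not (not p or q).
                not (not p or q): α-rule — add not not p, not q.
                × closes — contains both q and not q.
              branch 2.1.1.2 (add not q, (q implies (not p or q))):
                × closes — contains both q and not q.
          branch 2.1.2 (add not r):
            ○ open, literals {q=T, r=F, s=T}.
      branch 2.2 (add not q):
        not not ((q iff (q implies (not p or q))) implies not r): β-rule — branch into not (q iff (q implies (not p or q)))  //  not r.
          branch 2.2.1 (add not (q iff (q implies (not p or q)))):
            not (q iff (q implies (not p or q))): β-rule — branch into q, not (q implies (not p or q))  //  not q, (q implies (not p or q)).
              branch 2.2.1.1 (add q, not (q implies (not p or q))):
                × closes — contains both q and not q.
              branch 2.2.1.2 (add not q, (q implies (not p or q))):
                (q implies (not p or q)): β-rule — branch into not q  //  (not p or q).
                  branch 2.2.1.2.1 (add not q):
                    ○ open, literals {q=F, s=T}.
                  branch 2.2.1.2.2 (add (not p or q)):
                    (not p or q): β-rule — branch into not p  //  q.
                      branch 2.2.1.2.2.1 (add not p):
                        ○ open, literals {p=F, q=F, s=T}.
                      branch 2.2.1.2.2.2 (add q):
                        × closes — contains both q and not q.
          branch 2.2.2 (add not r):
            ○ open, literals {q=F, r=F, s=T}.
5 branches closed, 7 open.
An open branch gives a countermodel: q=T, r=F, s=T (unmentioned atoms arbitrary); under it the original formula is false.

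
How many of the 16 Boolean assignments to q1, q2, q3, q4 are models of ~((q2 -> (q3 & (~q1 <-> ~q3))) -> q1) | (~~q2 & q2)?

Initial set: {(~((q2 -> (q3 & (~q1 <-> ~q3))) -> q1) | (~~q2 & q2))}.
(~((q2 -> (q3 & (~q1 <-> ~q3))) -> q1) | (~~q2 & q2)): β-rule — branch into ~((q2 -> (q3 & (~q1 <-> ~q3))) -> q1)  //  (~~q2 & q2).
  branch 1 (add ~((q2 -> (q3 & (~q1 <-> ~q3))) -> q1)):
    ~((q2 -> (q3 & (~q1 <-> ~q3))) -> q1): α-rule — add (q2 -> (q3 & (~q1 <-> ~q3))), ~q1.
    (q2 -> (q3 & (~q1 <-> ~q3))): β-rule — branch into ~q2  //  (q3 & (~q1 <-> ~q3)).
      branch 1.1 (add ~q2):
        ○ open, literals {q1=F, q2=F}.
      branch 1.2 (add (q3 & (~q1 <-> ~q3))):
        (q3 & (~q1 <-> ~q3)): α-rule — add q3, (~q1 <-> ~q3).
        (~q1 <-> ~q3): β-rule — branch into ~q1, ~q3  //  ~~q1, ~~q3.
          branch 1.2.1 (add ~q1, ~q3):
            × closes — contains both q3 and ~q3.
          branch 1.2.2 (add ~~q1, ~~q3):
            × closes — contains both q1 and ~q1.
  branch 2 (add (~~q2 & q2)):
    (~~q2 & q2): α-rule — add ~~q2, q2.
    ~~q2: drop double negation, giving q2.
    ○ open, literals {q2=T}.
2 branches closed, 2 open.
Each open branch fixes some atoms; the unmentioned ones are free. Counting distinct full assignments: branch {q1=F, q2=F} (q3, q4) contributes 4 new; branch {q2=T} (q1, q3, q4) contributes 8 new. Total: 12.

12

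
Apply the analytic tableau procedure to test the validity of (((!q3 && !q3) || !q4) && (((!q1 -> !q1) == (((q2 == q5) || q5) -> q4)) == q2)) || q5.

Not valid

Assume the negation and expand:
Initial set: {!((((!q3 && !q3) || !q4) && (((!q1 -> !q1) == (((q2 == q5) || q5) -> q4)) == q2)) || q5)}.
!((((!q3 && !q3) || !q4) && (((!q1 -> !q1) == (((q2 == q5) || q5) -> q4)) == q2)) || q5): α-rule — add !(((!q3 && !q3) || !q4) && (((!q1 -> !q1) == (((q2 == q5) || q5) -> q4)) == q2)), !q5.
!(((!q3 && !q3) || !q4) && (((!q1 -> !q1) == (((q2 == q5) || q5) -> q4)) == q2)): β-rule — branch into !((!q3 && !q3) || !q4)  //  !(((!q1 -> !q1) == (((q2 == q5) || q5) -> q4)) == q2).
  branch 1 (add !((!q3 && !q3) || !q4)):
    !((!q3 && !q3) || !q4): α-rule — add !(!q3 && !q3), !!q4.
    !(!q3 && !q3): β-rule — branch into !!q3  //  !!q3.
      branch 1.1 (add !!q3):
        ○ open, literals {q3=T, q4=T, q5=F}.
      branch 1.2 (add !!q3):
        ○ open, literals {q3=T, q4=T, q5=F}.
  branch 2 (add !(((!q1 -> !q1) == (((q2 == q5) || q5) -> q4)) == q2)):
    !(((!q1 -> !q1) == (((q2 == q5) || q5) -> q4)) == q2): β-rule — branch into ((!q1 -> !q1) == (((q2 == q5) || q5) -> q4)), !q2  //  !((!q1 -> !q1) == (((q2 == q5) || q5) -> q4)), q2.
      branch 2.1 (add ((!q1 -> !q1) == (((q2 == q5) || q5) -> q4)), !q2):
        ((!q1 -> !q1) == (((q2 == q5) || q5) -> q4)): β-rule — branch into (!q1 -> !q1), (((q2 == q5) || q5) -> q4)  //  !(!q1 -> !q1), !(((q2 == q5) || q5) -> q4).
          branch 2.1.1 (add (!q1 -> !q1), (((q2 == q5) || q5) -> q4)):
            (!q1 -> !q1): β-rule — branch into !!q1  //  !q1.
              branch 2.1.1.1 (add !!q1):
                (((q2 == q5) || q5) -> q4): β-rule — branch into !((q2 == q5) || q5)  //  q4.
                  branch 2.1.1.1.1 (add !((q2 == q5) || q5)):
                    !((q2 == q5) || q5): α-rule — add !(q2 == q5), !q5.
                    !(q2 == q5): β-rule — branch into q2, !q5  //  !q2, q5.
                      branch 2.1.1.1.1.1 (add q2, !q5):
                        × closes — contains both q2 and !q2.
                      branch 2.1.1.1.1.2 (add !q2, q5):
                        × closes — contains both q5 and !q5.
                  branch 2.1.1.1.2 (add q4):
                    ○ open, literals {q1=T, q2=F, q4=T, q5=F}.
              branch 2.1.1.2 (add !q1):
                (((q2 == q5) || q5) -> q4): β-rule — branch into !((q2 == q5) || q5)  //  q4.
                  branch 2.1.1.2.1 (add !((q2 == q5) || q5)):
                    !((q2 == q5) || q5): α-rule — add !(q2 == q5), !q5.
                    !(q2 == q5): β-rule — branch into q2, !q5  //  !q2, q5.
                      branch 2.1.1.2.1.1 (add q2, !q5):
                        × closes — contains both q2 and !q2.
                      branch 2.1.1.2.1.2 (add !q2, q5):
                        × closes — contains both q5 and !q5.
                  branch 2.1.1.2.2 (add q4):
                    ○ open, literals {q1=F, q2=F, q4=T, q5=F}.
          branch 2.1.2 (add !(!q1 -> !q1), !(((q2 == q5) || q5) -> q4)):
            !(!q1 -> !q1): α-rule — add !q1, !!q1.
            × closes — contains both q1 and !q1.
      branch 2.2 (add !((!q1 -> !q1) == (((q2 == q5) || q5) -> q4)), q2):
        !((!q1 -> !q1) == (((q2 == q5) || q5) -> q4)): β-rule — branch into (!q1 -> !q1), !(((q2 == q5) || q5) -> q4)  //  !(!q1 -> !q1), (((q2 == q5) || q5) -> q4).
          branch 2.2.1 (add (!q1 -> !q1), !(((q2 == q5) || q5) -> q4)):
            !(((q2 == q5) || q5) -> q4): α-rule — add ((q2 == q5) || q5), !q4.
            (!q1 -> !q1): β-rule — branch into !!q1  //  !q1.
              branch 2.2.1.1 (add !!q1):
                ((q2 == q5) || q5): β-rule — branch into (q2 == q5)  //  q5.
                  branch 2.2.1.1.1 (add (q2 == q5)):
                    (q2 == q5): β-rule — branch into q2, q5  //  !q2, !q5.
                      branch 2.2.1.1.1.1 (add q2, q5):
                        × closes — contains both q5 and !q5.
                      branch 2.2.1.1.1.2 (add !q2, !q5):
                        × closes — contains both q2 and !q2.
                  branch 2.2.1.1.2 (add q5):
                    × closes — contains both q5 and !q5.
              branch 2.2.1.2 (add !q1):
                ((q2 == q5) || q5): β-rule — branch into (q2 == q5)  //  q5.
                  branch 2.2.1.2.1 (add (q2 == q5)):
                    (q2 == q5): β-rule — branch into q2, q5  //  !q2, !q5.
                      branch 2.2.1.2.1.1 (add q2, q5):
                        × closes — contains both q5 and !q5.
                      branch 2.2.1.2.1.2 (add !q2, !q5):
                        × closes — contains both q2 and !q2.
                  branch 2.2.1.2.2 (add q5):
                    × closes — contains both q5 and !q5.
          branch 2.2.2 (add !(!q1 -> !q1), (((q2 == q5) || q5) -> q4)):
            !(!q1 -> !q1): α-rule — add !q1, !!q1.
            × closes — contains both q1 and !q1.
12 branches closed, 4 open.
An open branch gives a countermodel: q3=T, q4=T, q5=F (unmentioned atoms arbitrary); under it the original formula is false.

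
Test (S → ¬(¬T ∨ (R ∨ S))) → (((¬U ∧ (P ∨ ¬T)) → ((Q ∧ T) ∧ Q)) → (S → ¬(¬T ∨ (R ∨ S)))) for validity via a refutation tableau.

Valid

Assume the negation and expand:
Initial set: {¬((S → ¬(¬T ∨ (R ∨ S))) → (((¬U ∧ (P ∨ ¬T)) → ((Q ∧ T) ∧ Q)) → (S → ¬(¬T ∨ (R ∨ S)))))}.
¬((S → ¬(¬T ∨ (R ∨ S))) → (((¬U ∧ (P ∨ ¬T)) → ((Q ∧ T) ∧ Q)) → (S → ¬(¬T ∨ (R ∨ S))))): α-rule — add (S → ¬(¬T ∨ (R ∨ S))), ¬(((¬U ∧ (P ∨ ¬T)) → ((Q ∧ T) ∧ Q)) → (S → ¬(¬T ∨ (R ∨ S)))).
¬(((¬U ∧ (P ∨ ¬T)) → ((Q ∧ T) ∧ Q)) → (S → ¬(¬T ∨ (R ∨ S)))): α-rule — add ((¬U ∧ (P ∨ ¬T)) → ((Q ∧ T) ∧ Q)), ¬(S → ¬(¬T ∨ (R ∨ S))).
¬(S → ¬(¬T ∨ (R ∨ S))): α-rule — add S, ¬¬(¬T ∨ (R ∨ S)).
(S → ¬(¬T ∨ (R ∨ S))): β-rule — branch into ¬S  //  ¬(¬T ∨ (R ∨ S)).
  branch 1 (add ¬S):
    × closes — contains both S and ¬S.
  branch 2 (add ¬(¬T ∨ (R ∨ S))):
    ¬(¬T ∨ (R ∨ S)): α-rule — add ¬¬T, ¬(R ∨ S).
    ¬(R ∨ S): α-rule — add ¬R, ¬S.
    × closes — contains both S and ¬S.
All 2 branches close.
Every branch closed, so the negation is unsatisfiable and the formula is valid.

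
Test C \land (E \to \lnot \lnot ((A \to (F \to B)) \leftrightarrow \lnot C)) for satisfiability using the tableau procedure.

Initial set: {(C \land (E \to \lnot \lnot ((A \to (F \to B)) \leftrightarrow \lnot C)))}.
(C \land (E \to \lnot \lnot ((A \to (F \to B)) \leftrightarrow \lnot C))): α-rule — add C, (E \to \lnot \lnot ((A \to (F \to B)) \leftrightarrow \lnot C)).
(E \to \lnot \lnot ((A \to (F \to B)) \leftrightarrow \lnot C)): β-rule — branch into \lnot E  //  \lnot \lnot ((A \to (F \to B)) \leftrightarrow \lnot C).
  branch 1 (add \lnot E):
    ○ open, literals {C=T, E=F}.
  branch 2 (add \lnot \lnot ((A \to (F \to B)) \leftrightarrow \lnot C)):
    \lnot \lnot ((A \to (F \to B)) \leftrightarrow \lnot C): drop double negation, giving ((A \to (F \to B)) \leftrightarrow \lnot C).
    ((A \to (F \to B)) \leftrightarrow \lnot C): β-rule — branch into (A \to (F \to B)), \lnot C  //  \lnot (A \to (F \to B)), \lnot \lnot C.
      branch 2.1 (add (A \to (F \to B)), \lnot C):
        × closes — contains both C and \lnot C.
      branch 2.2 (add \lnot (A \to (F \to B)), \lnot \lnot C):
        \lnot (A \to (F \to B)): α-rule — add A, \lnot (F \to B).
        \lnot (F \to B): α-rule — add F, \lnot B.
        ○ open, literals {A=T, B=F, C=T, F=T}.
1 branch closed, 2 open.
An open branch gives a satisfying assignment: C=T, E=F.

Satisfiable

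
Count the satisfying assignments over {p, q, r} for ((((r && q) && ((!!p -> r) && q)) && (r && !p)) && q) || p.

5

Initial set: {(((((r && q) && ((!!p -> r) && q)) && (r && !p)) && q) || p)}.
(((((r && q) && ((!!p -> r) && q)) && (r && !p)) && q) || p): β-rule — branch into ((((r && q) && ((!!p -> r) && q)) && (r && !p)) && q)  //  p.
  branch 1 (add ((((r && q) && ((!!p -> r) && q)) && (r && !p)) && q)):
    ((((r && q) && ((!!p -> r) && q)) && (r && !p)) && q): α-rule — add (((r && q) && ((!!p -> r) && q)) && (r && !p)), q.
    (((r && q) && ((!!p -> r) && q)) && (r && !p)): α-rule — add ((r && q) && ((!!p -> r) && q)), (r && !p).
    ((r && q) && ((!!p -> r) && q)): α-rule — add (r && q), ((!!p -> r) && q).
    (r && !p): α-rule — add r, !p.
    (r && q): α-rule — add r, q.
    ((!!p -> r) && q): α-rule — add (!!p -> r), q.
    (!!p -> r): β-rule — branch into !!!p  //  r.
      branch 1.1 (add !!!p):
        !!!p: drop double negation, giving !p.
        ○ open, literals {p=0, q=1, r=1}.
      branch 1.2 (add r):
        ○ open, literals {p=0, q=1, r=1}.
  branch 2 (add p):
    ○ open, literals {p=1}.
0 branches closed, 3 open.
Each open branch fixes some atoms; the unmentioned ones are free. Counting distinct full assignments: branch {p=0, q=1, r=1} (none free) contributes 1 new; branch {p=0, q=1, r=1} (none free) contributes 0 new; branch {p=1} (q, r) contributes 4 new. Total: 5.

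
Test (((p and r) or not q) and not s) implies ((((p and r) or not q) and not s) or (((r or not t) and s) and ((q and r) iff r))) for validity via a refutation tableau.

Assume the negation and expand:
Initial set: {not ((((p and r) or not q) and not s) implies ((((p and r) or not q) and not s) or (((r or not t) and s) and ((q and r) iff r))))}.
not ((((p and r) or not q) and not s) implies ((((p and r) or not q) and not s) or (((r or not t) and s) and ((q and r) iff r)))): α-rule — add (((p and r) or not q) and not s), not ((((p and r) or not q) and not s) or (((r or not t) and s) and ((q and r) iff r))).
(((p and r) or not q) and not s): α-rule — add ((p and r) or not q), not s.
not ((((p and r) or not q) and not s) or (((r or not t) and s) and ((q and r) iff r))): α-rule — add not (((p and r) or not q) and not s), not (((r or not t) and s) and ((q and r) iff r)).
((p and r) or not q): β-rule — branch into (p and r)  //  not q.
  branch 1 (add (p and r)):
    (p and r): α-rule — add p, r.
    not (((p and r) or not q) and not s): β-rule — branch into not ((p and r) or not q)  //  not not s.
      branch 1.1 (add not ((p and r) or not q)):
        not ((p and r) or not q): α-rule — add not (p and r), not not q.
        not (((r or not t) and s) and ((q and r) iff r)): β-rule — branch into not ((r or not t) and s)  //  not ((q and r) iff r).
          branch 1.1.1 (add not ((r or not t) and s)):
            not (p and r): β-rule — branch into not p  //  not r.
              branch 1.1.1.1 (add not p):
                × closes — contains both p and not p.
              branch 1.1.1.2 (add not r):
                × closes — contains both r and not r.
          branch 1.1.2 (add not ((q and r) iff r)):
            not (p and r): β-rule — branch into not p  //  not r.
              branch 1.1.2.1 (add not p):
                × closes — contains both p and not p.
              branch 1.1.2.2 (add not r):
                × closes — contains both r and not r.
      branch 1.2 (add not not s):
        × closes — contains both s and not s.
  branch 2 (add not q):
    not (((p and r) or not q) and not s): β-rule — branch into not ((p and r) or not q)  //  not not s.
      branch 2.1 (add not ((p and r) or not q)):
        not ((p and r) or not q): α-rule — add not (p and r), not not q.
        × closes — contains both q and not q.
      branch 2.2 (add not not s):
        × closes — contains both s and not s.
All 7 branches close.
Every branch closed, so the negation is unsatisfiable and the formula is valid.

Valid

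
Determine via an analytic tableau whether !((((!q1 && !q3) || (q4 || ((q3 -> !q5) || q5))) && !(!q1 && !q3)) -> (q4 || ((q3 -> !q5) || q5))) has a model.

Initial set: {!((((!q1 && !q3) || (q4 || ((q3 -> !q5) || q5))) && !(!q1 && !q3)) -> (q4 || ((q3 -> !q5) || q5)))}.
!((((!q1 && !q3) || (q4 || ((q3 -> !q5) || q5))) && !(!q1 && !q3)) -> (q4 || ((q3 -> !q5) || q5))): α-rule — add (((!q1 && !q3) || (q4 || ((q3 -> !q5) || q5))) && !(!q1 && !q3)), !(q4 || ((q3 -> !q5) || q5)).
(((!q1 && !q3) || (q4 || ((q3 -> !q5) || q5))) && !(!q1 && !q3)): α-rule — add ((!q1 && !q3) || (q4 || ((q3 -> !q5) || q5))), !(!q1 && !q3).
!(q4 || ((q3 -> !q5) || q5)): α-rule — add !q4, !((q3 -> !q5) || q5).
!((q3 -> !q5) || q5): α-rule — add !(q3 -> !q5), !q5.
!(q3 -> !q5): α-rule — add q3, !!q5.
× closes — contains both q5 and !q5.
All 1 branch closes.
Every branch closed; the formula is unsatisfiable.

Unsatisfiable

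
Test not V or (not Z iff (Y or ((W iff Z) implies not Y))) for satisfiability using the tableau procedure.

Satisfiable

Initial set: {(not V or (not Z iff (Y or ((W iff Z) implies not Y))))}.
(not V or (not Z iff (Y or ((W iff Z) implies not Y)))): β-rule — branch into not V  //  (not Z iff (Y or ((W iff Z) implies not Y))).
  branch 1 (add not V):
    ○ open, literals {V=false}.
  branch 2 (add (not Z iff (Y or ((W iff Z) implies not Y)))):
    (not Z iff (Y or ((W iff Z) implies not Y))): β-rule — branch into not Z, (Y or ((W iff Z) implies not Y))  //  not not Z, not (Y or ((W iff Z) implies not Y)).
      branch 2.1 (add not Z, (Y or ((W iff Z) implies not Y))):
        (Y or ((W iff Z) implies not Y)): β-rule — branch into Y  //  ((W iff Z) implies not Y).
          branch 2.1.1 (add Y):
            ○ open, literals {Y=true, Z=false}.
          branch 2.1.2 (add ((W iff Z) implies not Y)):
            ((W iff Z) implies not Y): β-rule — branch into not (W iff Z)  //  not Y.
              branch 2.1.2.1 (add not (W iff Z)):
                not (W iff Z): β-rule — branch into W, not Z  //  not W, Z.
                  branch 2.1.2.1.1 (add W, not Z):
                    ○ open, literals {W=true, Z=false}.
                  branch 2.1.2.1.2 (add not W, Z):
                    × closes — contains both Z and not Z.
              branch 2.1.2.2 (add not Y):
                ○ open, literals {Y=false, Z=false}.
      branch 2.2 (add not not Z, not (Y or ((W iff Z) implies not Y))):
        not (Y or ((W iff Z) implies not Y)): α-rule — add not Y, not ((W iff Z) implies not Y).
        not ((W iff Z) implies not Y): α-rule — add (W iff Z), not not Y.
        × closes — contains both Y and not Y.
2 branches closed, 4 open.
An open branch gives a satisfying assignment: V=false.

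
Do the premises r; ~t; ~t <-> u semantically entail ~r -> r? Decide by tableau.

Initial set: {r; ~t; (~t <-> u); ~(~r -> r)}.
~(~r -> r): α-rule — add ~r, ~r.
× closes — contains both r and ~r.
All 1 branch closes.
Every branch closed, so the premises entail the conclusion.

Yes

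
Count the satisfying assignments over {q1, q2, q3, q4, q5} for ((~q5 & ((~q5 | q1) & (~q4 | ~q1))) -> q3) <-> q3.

Initial set: {T (((~q5 & ((~q5 | q1) & (~q4 | ~q1))) -> q3) <-> q3)}.
T (((~q5 & ((~q5 | q1) & (~q4 | ~q1))) -> q3) <-> q3): β-rule — branch into T ((~q5 & ((~q5 | q1) & (~q4 | ~q1))) -> q3), T q3  //  F ((~q5 & ((~q5 | q1) & (~q4 | ~q1))) -> q3), F q3.
  branch 1 (add T ((~q5 & ((~q5 | q1) & (~q4 | ~q1))) -> q3), T q3):
    T ((~q5 & ((~q5 | q1) & (~q4 | ~q1))) -> q3): β-rule — branch into F (~q5 & ((~q5 | q1) & (~q4 | ~q1)))  //  T q3.
      branch 1.1 (add F (~q5 & ((~q5 | q1) & (~q4 | ~q1)))):
        F (~q5 & ((~q5 | q1) & (~q4 | ~q1))): β-rule — branch into F ~q5  //  F ((~q5 | q1) & (~q4 | ~q1)).
          branch 1.1.1 (add F ~q5):
            ○ open, literals {q3=true, q5=true}.
          branch 1.1.2 (add F ((~q5 | q1) & (~q4 | ~q1))):
            F ((~q5 | q1) & (~q4 | ~q1)): β-rule — branch into F (~q5 | q1)  //  F (~q4 | ~q1).
              branch 1.1.2.1 (add F (~q5 | q1)):
                F (~q5 | q1): α-rule — add F ~q5, F q1.
                ○ open, literals {q1=false, q3=true, q5=true}.
              branch 1.1.2.2 (add F (~q4 | ~q1)):
                F (~q4 | ~q1): α-rule — add F ~q4, F ~q1.
                ○ open, literals {q1=true, q3=true, q4=true}.
      branch 1.2 (add T q3):
        ○ open, literals {q3=true}.
  branch 2 (add F ((~q5 & ((~q5 | q1) & (~q4 | ~q1))) -> q3), F q3):
    F ((~q5 & ((~q5 | q1) & (~q4 | ~q1))) -> q3): α-rule — add T (~q5 & ((~q5 | q1) & (~q4 | ~q1))), F q3.
    T (~q5 & ((~q5 | q1) & (~q4 | ~q1))): α-rule — add T ~q5, T ((~q5 | q1) & (~q4 | ~q1)).
    T ((~q5 | q1) & (~q4 | ~q1)): α-rule — add T (~q5 | q1), T (~q4 | ~q1).
    T (~q5 | q1): β-rule — branch into T ~q5  //  T q1.
      branch 2.1 (add T ~q5):
        T (~q4 | ~q1): β-rule — branch into T ~q4  //  T ~q1.
          branch 2.1.1 (add T ~q4):
            ○ open, literals {q3=false, q4=false, q5=false}.
          branch 2.1.2 (add T ~q1):
            ○ open, literals {q1=false, q3=false, q5=false}.
      branch 2.2 (add T q1):
        T (~q4 | ~q1): β-rule — branch into T ~q4  //  T ~q1.
          branch 2.2.1 (add T ~q4):
            ○ open, literals {q1=true, q3=false, q4=false, q5=false}.
          branch 2.2.2 (add T ~q1):
            × closes — contains both q1 and ~q1.
1 branch closed, 7 open.
Each open branch fixes some atoms; the unmentioned ones are free. Counting distinct full assignments: branch {q3=true, q5=true} (q1, q2, q4) contributes 8 new; branch {q1=false, q3=true, q5=true} (q2, q4) contributes 0 new; branch {q1=true, q3=true, q4=true} (q2, q5) contributes 2 new; branch {q3=true} (q1, q2, q4, q5) contributes 6 new; branch {q3=false, q4=false, q5=false} (q1, q2) contributes 4 new; branch {q1=false, q3=false, q5=false} (q2, q4) contributes 2 new; branch {q1=true, q3=false, q4=false, q5=false} (q2) contributes 0 new. Total: 22.

22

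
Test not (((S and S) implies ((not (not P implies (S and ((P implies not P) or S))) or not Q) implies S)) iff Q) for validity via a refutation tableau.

Assume the negation and expand:
Initial set: {not not (((S and S) implies ((not (not P implies (S and ((P implies not P) or S))) or not Q) implies S)) iff Q)}.
not not (((S and S) implies ((not (not P implies (S and ((P implies not P) or S))) or not Q) implies S)) iff Q): β-rule — branch into ((S and S) implies ((not (not P implies (S and ((P implies not P) or S))) or not Q) implies S)), Q  //  not ((S and S) implies ((not (not P implies (S and ((P implies not P) or S))) or not Q) implies S)), not Q.
  branch 1 (add ((S and S) implies ((not (not P implies (S and ((P implies not P) or S))) or not Q) implies S)), Q):
    ((S and S) implies ((not (not P implies (S and ((P implies not P) or S))) or not Q) implies S)): β-rule — branch into not (S and S)  //  ((not (not P implies (S and ((P implies not P) or S))) or not Q) implies S).
      branch 1.1 (add not (S and S)):
        not (S and S): β-rule — branch into not S  //  not S.
          branch 1.1.1 (add not S):
            ○ open, literals {Q=T, S=F}.
          branch 1.1.2 (add not S):
            ○ open, literals {Q=T, S=F}.
      branch 1.2 (add ((not (not P implies (S and ((P implies not P) or S))) or not Q) implies S)):
        ((not (not P implies (S and ((P implies not P) or S))) or not Q) implies S): β-rule — branch into not (not (not P implies (S and ((P implies not P) or S))) or not Q)  //  S.
          branch 1.2.1 (add not (not (not P implies (S and ((P implies not P) or S))) or not Q)):
            not (not (not P implies (S and ((P implies not P) or S))) or not Q): α-rule — add not not (not P implies (S and ((P implies not P) or S))), not not Q.
            not not (not P implies (S and ((P implies not P) or S))): β-rule — branch into not not P  //  (S and ((P implies not P) or S)).
              branch 1.2.1.1 (add not not P):
                ○ open, literals {P=T, Q=T}.
              branch 1.2.1.2 (add (S and ((P implies not P) or S))):
                (S and ((P implies not P) or S)): α-rule — add S, ((P implies not P) or S).
                ((P implies not P) or S): β-rule — branch into (P implies not P)  //  S.
                  branch 1.2.1.2.1 (add (P implies not P)):
                    (P implies not P): β-rule — branch into not P  //  not P.
                      branch 1.2.1.2.1.1 (add not P):
                        ○ open, literals {P=F, Q=T, S=T}.
                      branch 1.2.1.2.1.2 (add not P):
                        ○ open, literals {P=F, Q=T, S=T}.
                  branch 1.2.1.2.2 (add S):
                    ○ open, literals {Q=T, S=T}.
          branch 1.2.2 (add S):
            ○ open, literals {Q=T, S=T}.
  branch 2 (add not ((S and S) implies ((not (not P implies (S and ((P implies not P) or S))) or not Q) implies S)), not Q):
    not ((S and S) implies ((not (not P implies (S and ((P implies not P) or S))) or not Q) implies S)): α-rule — add (S and S), not ((not (not P implies (S and ((P implies not P) or S))) or not Q) implies S).
    (S and S): α-rule — add S, S.
    not ((not (not P implies (S and ((P implies not P) or S))) or not Q) implies S): α-rule — add (not (not P implies (S and ((P implies not P) or S))) or not Q), not S.
    × closes — contains both S and not S.
1 branch closed, 7 open.
An open branch gives a countermodel: Q=T, S=F (unmentioned atoms arbitrary); under it the original formula is false.

Not valid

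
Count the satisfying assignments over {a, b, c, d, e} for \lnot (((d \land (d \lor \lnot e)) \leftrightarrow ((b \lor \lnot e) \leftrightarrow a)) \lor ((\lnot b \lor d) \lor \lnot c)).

2

Initial set: {T \lnot (((d \land (d \lor \lnot e)) \leftrightarrow ((b \lor \lnot e) \leftrightarrow a)) \lor ((\lnot b \lor d) \lor \lnot c))}.
T \lnot (((d \land (d \lor \lnot e)) \leftrightarrow ((b \lor \lnot e) \leftrightarrow a)) \lor ((\lnot b \lor d) \lor \lnot c)): α-rule — add F ((d \land (d \lor \lnot e)) \leftrightarrow ((b \lor \lnot e) \leftrightarrow a)), F ((\lnot b \lor d) \lor \lnot c).
F ((\lnot b \lor d) \lor \lnot c): α-rule — add F (\lnot b \lor d), F \lnot c.
F (\lnot b \lor d): α-rule — add F \lnot b, F d.
F ((d \land (d \lor \lnot e)) \leftrightarrow ((b \lor \lnot e) \leftrightarrow a)): β-rule — branch into T (d \land (d \lor \lnot e)), F ((b \lor \lnot e) \leftrightarrow a)  //  F (d \land (d \lor \lnot e)), T ((b \lor \lnot e) \leftrightarrow a).
  branch 1 (add T (d \land (d \lor \lnot e)), F ((b \lor \lnot e) \leftrightarrow a)):
    T (d \land (d \lor \lnot e)): α-rule — add T d, T (d \lor \lnot e).
    × closes — contains both d and \lnot d.
  branch 2 (add F (d \land (d \lor \lnot e)), T ((b \lor \lnot e) \leftrightarrow a)):
    F (d \land (d \lor \lnot e)): β-rule — branch into F d  //  F (d \lor \lnot e).
      branch 2.1 (add F d):
        T ((b \lor \lnot e) \leftrightarrow a): β-rule — branch into T (b \lor \lnot e), T a  //  F (b \lor \lnot e), F a.
          branch 2.1.1 (add T (b \lor \lnot e), T a):
            T (b \lor \lnot e): β-rule — branch into T b  //  T \lnot e.
              branch 2.1.1.1 (add T b):
                ○ open, literals {a=true, b=true, c=true, d=false}.
              branch 2.1.1.2 (add T \lnot e):
                ○ open, literals {a=true, b=true, c=true, d=false, e=false}.
          branch 2.1.2 (add F (b \lor \lnot e), F a):
            F (b \lor \lnot e): α-rule — add F b, F \lnot e.
            × closes — contains both b and \lnot b.
      branch 2.2 (add F (d \lor \lnot e)):
        F (d \lor \lnot e): α-rule — add F d, F \lnot e.
        T ((b \lor \lnot e) \leftrightarrow a): β-rule — branch into T (b \lor \lnot e), T a  //  F (b \lor \lnot e), F a.
          branch 2.2.1 (add T (b \lor \lnot e), T a):
            T (b \lor \lnot e): β-rule — branch into T b  //  T \lnot e.
              branch 2.2.1.1 (add T b):
                ○ open, literals {a=true, b=true, c=true, d=false, e=true}.
              branch 2.2.1.2 (add T \lnot e):
                × closes — contains both e and \lnot e.
          branch 2.2.2 (add F (b \lor \lnot e), F a):
            F (b \lor \lnot e): α-rule — add F b, F \lnot e.
            × closes — contains both b and \lnot b.
4 branches closed, 3 open.
Each open branch fixes some atoms; the unmentioned ones are free. Counting distinct full assignments: branch {a=true, b=true, c=true, d=false} (e) contributes 2 new; branch {a=true, b=true, c=true, d=false, e=false} (none free) contributes 0 new; branch {a=true, b=true, c=true, d=false, e=true} (none free) contributes 0 new. Total: 2.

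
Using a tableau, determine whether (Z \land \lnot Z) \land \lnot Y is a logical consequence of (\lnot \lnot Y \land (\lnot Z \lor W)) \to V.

Initial set: {T ((\lnot \lnot Y \land (\lnot Z \lor W)) \to V); F ((Z \land \lnot Z) \land \lnot Y)}.
T ((\lnot \lnot Y \land (\lnot Z \lor W)) \to V): β-rule — branch into F (\lnot \lnot Y \land (\lnot Z \lor W))  //  T V.
  branch 1 (add F (\lnot \lnot Y \land (\lnot Z \lor W))):
    F ((Z \land \lnot Z) \land \lnot Y): β-rule — branch into F (Z \land \lnot Z)  //  F \lnot Y.
      branch 1.1 (add F (Z \land \lnot Z)):
        F (\lnot \lnot Y \land (\lnot Z \lor W)): β-rule — branch into F \lnot \lnot Y  //  F (\lnot Z \lor W).
          branch 1.1.1 (add F \lnot \lnot Y):
            F \lnot \lnot Y: drop double negation, giving F Y.
            F (Z \land \lnot Z): β-rule — branch into F Z  //  F \lnot Z.
              branch 1.1.1.1 (add F Z):
                ○ open, literals {Y=F, Z=F}.
              branch 1.1.1.2 (add F \lnot Z):
                ○ open, literals {Y=F, Z=T}.
          branch 1.1.2 (add F (\lnot Z \lor W)):
            F (\lnot Z \lor W): α-rule — add F \lnot Z, F W.
            F (Z \land \lnot Z): β-rule — branch into F Z  //  F \lnot Z.
              branch 1.1.2.1 (add F Z):
                × closes — contains both Z and \lnot Z.
              branch 1.1.2.2 (add F \lnot Z):
                ○ open, literals {W=F, Z=T}.
      branch 1.2 (add F \lnot Y):
        F (\lnot \lnot Y \land (\lnot Z \lor W)): β-rule — branch into F \lnot \lnot Y  //  F (\lnot Z \lor W).
          branch 1.2.1 (add F \lnot \lnot Y):
            F \lnot \lnot Y: drop double negation, giving F Y.
            × closes — contains both Y and \lnot Y.
          branch 1.2.2 (add F (\lnot Z \lor W)):
            F (\lnot Z \lor W): α-rule — add F \lnot Z, F W.
            ○ open, literals {W=F, Y=T, Z=T}.
  branch 2 (add T V):
    F ((Z \land \lnot Z) \land \lnot Y): β-rule — branch into F (Z \land \lnot Z)  //  F \lnot Y.
      branch 2.1 (add F (Z \land \lnot Z)):
        F (Z \land \lnot Z): β-rule — branch into F Z  //  F \lnot Z.
          branch 2.1.1 (add F Z):
            ○ open, literals {V=T, Z=F}.
          branch 2.1.2 (add F \lnot Z):
            ○ open, literals {V=T, Z=T}.
      branch 2.2 (add F \lnot Y):
        ○ open, literals {V=T, Y=T}.
2 branches closed, 7 open.
An open branch gives a countermodel: Y=F, Z=F (unmentioned atoms arbitrary); the premises hold there but the conclusion fails.

No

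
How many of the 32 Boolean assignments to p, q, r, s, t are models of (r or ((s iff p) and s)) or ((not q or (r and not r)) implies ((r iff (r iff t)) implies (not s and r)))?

29

Initial set: {((r or ((s iff p) and s)) or ((not q or (r and not r)) implies ((r iff (r iff t)) implies (not s and r))))}.
((r or ((s iff p) and s)) or ((not q or (r and not r)) implies ((r iff (r iff t)) implies (not s and r)))): β-rule — branch into (r or ((s iff p) and s))  //  ((not q or (r and not r)) implies ((r iff (r iff t)) implies (not s and r))).
  branch 1 (add (r or ((s iff p) and s))):
    (r or ((s iff p) and s)): β-rule — branch into r  //  ((s iff p) and s).
      branch 1.1 (add r):
        ○ open, literals {r=1}.
      branch 1.2 (add ((s iff p) and s)):
        ((s iff p) and s): α-rule — add (s iff p), s.
        (s iff p): β-rule — branch into s, p  //  not s, not p.
          branch 1.2.1 (add s, p):
            ○ open, literals {p=1, s=1}.
          branch 1.2.2 (add not s, not p):
            × closes — contains both s and not s.
  branch 2 (add ((not q or (r and not r)) implies ((r iff (r iff t)) implies (not s and r)))):
    ((not q or (r and not r)) implies ((r iff (r iff t)) implies (not s and r))): β-rule — branch into not (not q or (r and not r))  //  ((r iff (r iff t)) implies (not s and r)).
      branch 2.1 (add not (not q or (r and not r))):
        not (not q or (r and not r)): α-rule — add not not q, not (r and not r).
        not (r and not r): β-rule — branch into not r  //  not not r.
          branch 2.1.1 (add not r):
            ○ open, literals {q=1, r=0}.
          branch 2.1.2 (add not not r):
            ○ open, literals {q=1, r=1}.
      branch 2.2 (add ((r iff (r iff t)) implies (not s and r))):
        ((r iff (r iff t)) implies (not s and r)): β-rule — branch into not (r iff (r iff t))  //  (not s and r).
          branch 2.2.1 (add not (r iff (r iff t))):
            not (r iff (r iff t)): β-rule — branch into r, not (r iff t)  //  not r, (r iff t).
              branch 2.2.1.1 (add r, not (r iff t)):
                not (r iff t): β-rule — branch into r, not t  //  not r, t.
                  branch 2.2.1.1.1 (add r, not t):
                    ○ open, literals {r=1, t=0}.
                  branch 2.2.1.1.2 (add not r, t):
                    × closes — contains both r and not r.
              branch 2.2.1.2 (add not r, (r iff t)):
                (r iff t): β-rule — branch into r, t  //  not r, not t.
                  branch 2.2.1.2.1 (add r, t):
                    × closes — contains both r and not r.
                  branch 2.2.1.2.2 (add not r, not t):
                    ○ open, literals {r=0, t=0}.
          branch 2.2.2 (add (not s and r)):
            (not s and r): α-rule — add not s, r.
            ○ open, literals {r=1, s=0}.
3 branches closed, 7 open.
Each open branch fixes some atoms; the unmentioned ones are free. Counting distinct full assignments: branch {r=1} (p, q, s, t) contributes 16 new; branch {p=1, s=1} (q, r, t) contributes 4 new; branch {q=1, r=0} (p, s, t) contributes 6 new; branch {q=1, r=1} (p, s, t) contributes 0 new; branch {r=1, t=0} (p, q, s) contributes 0 new; branch {r=0, t=0} (p, q, s) contributes 3 new; branch {r=1, s=0} (p, q, t) contributes 0 new. Total: 29.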